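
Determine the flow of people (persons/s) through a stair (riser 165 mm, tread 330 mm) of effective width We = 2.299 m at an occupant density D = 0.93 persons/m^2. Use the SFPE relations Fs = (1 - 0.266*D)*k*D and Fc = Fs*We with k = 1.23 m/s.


1 - 0.266*D = 1 - 0.266*0.93 = 0.75262
Fs = 0.75262 * 1.23 * 0.93 = 0.86092 persons/(s*m)
Fc = 0.86092 * 2.299 = 1.9793 persons/s

1.9793 persons/s


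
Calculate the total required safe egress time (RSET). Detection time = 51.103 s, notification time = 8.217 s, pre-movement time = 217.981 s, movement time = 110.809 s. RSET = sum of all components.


Total = 51.103 + 8.217 + 217.981 + 110.809 = 388.11 s

388.11 s


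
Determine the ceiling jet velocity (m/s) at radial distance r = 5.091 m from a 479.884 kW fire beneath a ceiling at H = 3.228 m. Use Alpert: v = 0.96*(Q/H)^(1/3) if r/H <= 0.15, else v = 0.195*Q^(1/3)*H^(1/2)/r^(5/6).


r/H = 5.091 / 3.228 = 1.5771
r/H > 0.15, so v = 0.195*Q^(1/3)*H^(1/2)/r^(5/6)
Q^(1/3) = 7.8291
H^(1/2) = 1.7967
r^(5/6) = 3.8815
v = 0.195 * 7.8291 * 1.7967 / 3.8815 = 0.70666 m/s

0.70666 m/s


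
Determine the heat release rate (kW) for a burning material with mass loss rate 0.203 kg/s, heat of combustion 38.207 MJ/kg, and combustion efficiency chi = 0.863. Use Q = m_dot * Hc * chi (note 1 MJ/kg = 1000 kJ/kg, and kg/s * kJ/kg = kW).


Hc = 38.207 MJ/kg = 38.207 * 1000 kJ/kg = 38207 kJ/kg
Q = 0.203 kg/s * 38207 kJ/kg * 0.863 = 6693.4 kW

6693.4 kW


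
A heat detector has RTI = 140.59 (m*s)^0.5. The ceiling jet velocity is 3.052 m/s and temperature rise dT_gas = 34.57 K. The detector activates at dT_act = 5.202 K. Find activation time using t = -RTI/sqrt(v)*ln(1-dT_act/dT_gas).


dT_act/dT_gas = 0.15048
ln(1 - 0.15048) = -0.16308
t = -140.59 / sqrt(3.052) * -0.16308 = 13.124 s

13.124 s


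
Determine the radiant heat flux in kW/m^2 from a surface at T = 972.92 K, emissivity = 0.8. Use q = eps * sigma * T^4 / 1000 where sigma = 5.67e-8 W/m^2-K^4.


T^4 = 8.9600e+11
q = 0.8 * 5.67e-8 * 8.9600e+11 / 1000 = 40.643 kW/m^2

40.643 kW/m^2


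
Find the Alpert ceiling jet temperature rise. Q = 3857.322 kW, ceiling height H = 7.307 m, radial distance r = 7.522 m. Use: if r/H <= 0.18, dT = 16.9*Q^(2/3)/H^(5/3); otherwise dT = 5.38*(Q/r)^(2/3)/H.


r/H = 7.522 / 7.307 = 1.0294
r/H > 0.18, so dT = 5.38*(Q/r)^(2/3)/H
Q/r = 512.81
(Q/r)^(2/3) = 64.067
dT = 5.38 * 64.067 / 7.307 = 47.171 K

47.171 K


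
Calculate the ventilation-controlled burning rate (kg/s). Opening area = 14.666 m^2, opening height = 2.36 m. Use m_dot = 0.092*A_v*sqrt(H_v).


sqrt(H_v) = 1.5362
m_dot = 0.092 * 14.666 * 1.5362 = 2.0728 kg/s

2.0728 kg/s


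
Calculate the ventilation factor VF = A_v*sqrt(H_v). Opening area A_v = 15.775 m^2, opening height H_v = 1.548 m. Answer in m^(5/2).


sqrt(H_v) = 1.2442
VF = 15.775 * 1.2442 = 19.627 m^(5/2)

19.627 m^(5/2)


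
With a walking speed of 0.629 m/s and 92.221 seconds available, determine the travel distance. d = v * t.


d = 0.629 * 92.221 = 58.007 m

58.007 m


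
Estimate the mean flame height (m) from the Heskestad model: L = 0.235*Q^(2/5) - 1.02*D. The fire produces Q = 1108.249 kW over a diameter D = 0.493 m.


Q^(2/5) = 16.514
0.235 * Q^(2/5) = 3.8808
1.02 * D = 0.50286
L = 3.3780 m

3.3780 m


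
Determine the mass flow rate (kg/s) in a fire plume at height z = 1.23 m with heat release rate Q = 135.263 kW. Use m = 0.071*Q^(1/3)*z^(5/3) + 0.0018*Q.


Q^(1/3) = 5.1333
z^(5/3) = 1.4120
First term = 0.071 * 5.1333 * 1.4120 = 0.51463
Second term = 0.0018 * 135.263 = 0.24347
m = 0.75810 kg/s

0.75810 kg/s


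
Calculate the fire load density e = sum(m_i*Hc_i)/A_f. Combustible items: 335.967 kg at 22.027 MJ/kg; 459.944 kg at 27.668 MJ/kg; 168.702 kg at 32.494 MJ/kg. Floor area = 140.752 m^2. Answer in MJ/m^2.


Total energy = 335.967*22.027 + 459.944*27.668 + 168.702*32.494
= 7400.345 + 12725.73 + 5481.803
= 25607.88 MJ
e = 25607.88 / 140.752 = 181.94 MJ/m^2

181.94 MJ/m^2


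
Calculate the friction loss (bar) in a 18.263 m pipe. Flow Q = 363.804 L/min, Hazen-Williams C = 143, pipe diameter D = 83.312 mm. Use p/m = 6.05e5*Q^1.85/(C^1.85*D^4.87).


Q^1.85 = 54652
C^1.85 = 9713.4
D^4.87 = 2.2586e+09
p/m = 0.0015071 bar/m
p_total = 0.0015071 * 18.263 = 0.027524 bar

0.027524 bar


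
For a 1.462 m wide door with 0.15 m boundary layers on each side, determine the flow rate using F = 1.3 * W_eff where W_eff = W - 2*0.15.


W_eff = 1.462 - 0.30 = 1.162 m
F = 1.3 * 1.162 = 1.5106 persons/s

1.5106 persons/s


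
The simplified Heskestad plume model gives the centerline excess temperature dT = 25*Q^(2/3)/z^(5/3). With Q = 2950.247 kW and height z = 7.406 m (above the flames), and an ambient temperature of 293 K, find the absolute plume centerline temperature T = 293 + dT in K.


Q^(2/3) = 205.70
z^(5/3) = 28.139
dT = 25 * 205.70 / 28.139 = 182.76 K
T = 293 + 182.76 = 475.76 K

475.76 K


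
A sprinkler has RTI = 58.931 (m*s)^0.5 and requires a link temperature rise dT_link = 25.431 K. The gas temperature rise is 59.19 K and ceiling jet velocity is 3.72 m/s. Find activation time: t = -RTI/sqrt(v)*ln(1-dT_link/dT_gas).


dT_link/dT_gas = 0.42965
ln(1 - 0.42965) = -0.56151
t = -58.931 / sqrt(3.72) * -0.56151 = 17.156 s

17.156 s


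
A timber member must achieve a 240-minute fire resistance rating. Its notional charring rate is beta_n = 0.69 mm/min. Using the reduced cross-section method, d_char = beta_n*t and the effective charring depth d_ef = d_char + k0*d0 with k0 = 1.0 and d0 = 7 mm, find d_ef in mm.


d_char = 0.69 * 240 = 165.6 mm
d_ef = 165.6 + 1.0*7 = 172.6 mm

172.6 mm


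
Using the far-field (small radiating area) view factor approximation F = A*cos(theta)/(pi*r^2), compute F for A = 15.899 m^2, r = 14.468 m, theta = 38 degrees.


cos(38 deg) = 0.78801
pi*r^2 = 657.61
F = 15.899 * 0.78801 / 657.61 = 0.019052

0.019052


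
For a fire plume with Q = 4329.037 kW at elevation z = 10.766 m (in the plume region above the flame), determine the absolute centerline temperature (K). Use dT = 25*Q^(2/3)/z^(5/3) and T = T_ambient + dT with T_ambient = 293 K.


Q^(2/3) = 265.62
z^(5/3) = 52.492
dT = 25 * 265.62 / 52.492 = 126.51 K
T = 293 + 126.51 = 419.51 K

419.51 K


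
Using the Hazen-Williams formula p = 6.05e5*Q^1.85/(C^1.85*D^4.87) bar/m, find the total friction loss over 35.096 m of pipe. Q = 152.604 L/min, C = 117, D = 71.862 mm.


Q^1.85 = 10955
C^1.85 = 6701.1
D^4.87 = 1.0994e+09
p/m = 0.00089962 bar/m
p_total = 0.00089962 * 35.096 = 0.031573 bar

0.031573 bar


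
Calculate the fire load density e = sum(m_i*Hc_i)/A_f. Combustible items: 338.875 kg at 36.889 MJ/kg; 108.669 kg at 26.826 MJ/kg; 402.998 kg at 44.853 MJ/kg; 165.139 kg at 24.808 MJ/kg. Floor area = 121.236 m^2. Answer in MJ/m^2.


Total energy = 338.875*36.889 + 108.669*26.826 + 402.998*44.853 + 165.139*24.808
= 12500.76 + 2915.155 + 18075.67 + 4096.768
= 37588.35 MJ
e = 37588.35 / 121.236 = 310.04 MJ/m^2

310.04 MJ/m^2


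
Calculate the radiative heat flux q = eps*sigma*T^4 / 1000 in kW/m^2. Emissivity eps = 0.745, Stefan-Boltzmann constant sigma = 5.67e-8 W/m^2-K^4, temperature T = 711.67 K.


T^4 = 2.5652e+11
q = 0.745 * 5.67e-8 * 2.5652e+11 / 1000 = 10.836 kW/m^2

10.836 kW/m^2


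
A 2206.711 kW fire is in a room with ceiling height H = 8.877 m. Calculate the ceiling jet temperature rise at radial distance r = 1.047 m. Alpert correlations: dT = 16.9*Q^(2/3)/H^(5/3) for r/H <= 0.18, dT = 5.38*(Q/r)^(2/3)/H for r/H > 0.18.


r/H = 1.047 / 8.877 = 0.11795
r/H <= 0.18, so dT = 16.9*Q^(2/3)/H^(5/3)
Q^(2/3) = 169.50
H^(5/3) = 38.058
dT = 16.9 * 169.50 / 38.058 = 75.267 K

75.267 K


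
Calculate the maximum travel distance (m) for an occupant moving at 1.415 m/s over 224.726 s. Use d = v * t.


d = 1.415 * 224.726 = 317.99 m

317.99 m


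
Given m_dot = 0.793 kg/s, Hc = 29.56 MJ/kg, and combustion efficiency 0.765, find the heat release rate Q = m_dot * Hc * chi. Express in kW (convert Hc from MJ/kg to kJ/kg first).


Hc = 29.56 MJ/kg = 29.56 * 1000 kJ/kg = 29560 kJ/kg
Q = 0.793 kg/s * 29560 kJ/kg * 0.765 = 17932 kW

17932 kW


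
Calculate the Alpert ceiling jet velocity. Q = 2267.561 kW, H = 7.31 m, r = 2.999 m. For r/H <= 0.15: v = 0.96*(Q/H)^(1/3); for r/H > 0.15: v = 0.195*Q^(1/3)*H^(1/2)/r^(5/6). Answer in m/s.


r/H = 2.999 / 7.31 = 0.41026
r/H > 0.15, so v = 0.195*Q^(1/3)*H^(1/2)/r^(5/6)
Q^(1/3) = 13.138
H^(1/2) = 2.7037
r^(5/6) = 2.4974
v = 0.195 * 13.138 * 2.7037 / 2.4974 = 2.7735 m/s

2.7735 m/s


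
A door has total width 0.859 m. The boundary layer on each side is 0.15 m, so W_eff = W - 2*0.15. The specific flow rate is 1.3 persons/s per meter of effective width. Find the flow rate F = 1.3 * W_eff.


W_eff = 0.859 - 0.30 = 0.559 m
F = 1.3 * 0.559 = 0.72670 persons/s

0.72670 persons/s


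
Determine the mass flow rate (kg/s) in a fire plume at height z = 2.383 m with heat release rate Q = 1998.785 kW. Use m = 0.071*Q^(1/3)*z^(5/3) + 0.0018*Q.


Q^(1/3) = 12.597
z^(5/3) = 4.2515
First term = 0.071 * 12.597 * 4.2515 = 3.8024
Second term = 0.0018 * 1998.785 = 3.5978
m = 7.4002 kg/s

7.4002 kg/s


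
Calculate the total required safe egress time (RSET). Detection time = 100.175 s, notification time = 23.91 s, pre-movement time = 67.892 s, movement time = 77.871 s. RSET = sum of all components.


Total = 100.175 + 23.91 + 67.892 + 77.871 = 269.848 s

269.848 s


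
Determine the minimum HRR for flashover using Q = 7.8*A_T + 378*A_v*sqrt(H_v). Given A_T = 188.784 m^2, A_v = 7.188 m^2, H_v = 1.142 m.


7.8*A_T = 1472.5
sqrt(H_v) = 1.0686
378*A_v*sqrt(H_v) = 2903.6
Q = 1472.5 + 2903.6 = 4376.1 kW

4376.1 kW


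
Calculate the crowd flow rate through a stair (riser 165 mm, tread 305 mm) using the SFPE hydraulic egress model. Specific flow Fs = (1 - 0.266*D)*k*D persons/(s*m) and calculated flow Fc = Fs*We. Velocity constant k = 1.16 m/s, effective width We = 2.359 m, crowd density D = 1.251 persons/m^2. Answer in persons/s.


1 - 0.266*D = 1 - 0.266*1.251 = 0.66723
Fs = 0.66723 * 1.16 * 1.251 = 0.96826 persons/(s*m)
Fc = 0.96826 * 2.359 = 2.2841 persons/s

2.2841 persons/s


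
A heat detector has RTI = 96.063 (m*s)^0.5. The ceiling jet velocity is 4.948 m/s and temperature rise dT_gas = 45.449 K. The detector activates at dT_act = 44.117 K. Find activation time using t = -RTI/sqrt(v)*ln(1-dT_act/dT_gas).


dT_act/dT_gas = 0.97069
ln(1 - 0.97069) = -3.5299
t = -96.063 / sqrt(4.948) * -3.5299 = 152.44 s

152.44 s


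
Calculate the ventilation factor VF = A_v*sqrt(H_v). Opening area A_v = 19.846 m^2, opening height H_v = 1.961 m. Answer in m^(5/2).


sqrt(H_v) = 1.4004
VF = 19.846 * 1.4004 = 27.791 m^(5/2)

27.791 m^(5/2)


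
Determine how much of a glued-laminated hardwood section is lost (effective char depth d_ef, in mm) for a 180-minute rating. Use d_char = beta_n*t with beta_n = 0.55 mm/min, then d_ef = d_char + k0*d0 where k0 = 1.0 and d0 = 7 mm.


d_char = 0.55 * 180 = 99 mm
d_ef = 99 + 1.0*7 = 106 mm

106 mm


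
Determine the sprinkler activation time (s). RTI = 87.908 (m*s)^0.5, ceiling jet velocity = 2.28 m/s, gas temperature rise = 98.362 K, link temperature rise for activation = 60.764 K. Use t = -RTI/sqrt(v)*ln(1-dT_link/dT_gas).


dT_link/dT_gas = 0.61776
ln(1 - 0.61776) = -0.96170
t = -87.908 / sqrt(2.28) * -0.96170 = 55.989 s

55.989 s


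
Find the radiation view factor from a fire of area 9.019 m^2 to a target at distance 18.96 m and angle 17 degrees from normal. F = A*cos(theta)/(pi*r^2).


cos(17 deg) = 0.95630
pi*r^2 = 1129.3
F = 9.019 * 0.95630 / 1129.3 = 0.0076371

0.0076371


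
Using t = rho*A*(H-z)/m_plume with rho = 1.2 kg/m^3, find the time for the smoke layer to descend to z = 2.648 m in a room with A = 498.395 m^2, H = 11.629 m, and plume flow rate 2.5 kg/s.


H - z = 8.981 m
t = 1.2 * 498.395 * 8.981 / 2.5 = 2148.5 s

2148.5 s


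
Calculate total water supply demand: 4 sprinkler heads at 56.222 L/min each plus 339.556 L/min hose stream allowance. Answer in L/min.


Sprinkler demand = 4 * 56.222 = 224.888 L/min
Total = 224.888 + 339.556 = 564.444 L/min

564.444 L/min


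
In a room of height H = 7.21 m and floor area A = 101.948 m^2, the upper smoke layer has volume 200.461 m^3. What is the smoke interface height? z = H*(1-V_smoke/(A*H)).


V/(A*H) = 0.27272
1 - 0.27272 = 0.72728
z = 7.21 * 0.72728 = 5.2437 m

5.2437 m


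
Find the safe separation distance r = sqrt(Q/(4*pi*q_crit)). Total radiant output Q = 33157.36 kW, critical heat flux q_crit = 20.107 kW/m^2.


4*pi*q_crit = 252.67
Q/(4*pi*q_crit) = 131.23
r = sqrt(131.23) = 11.455 m

11.455 m


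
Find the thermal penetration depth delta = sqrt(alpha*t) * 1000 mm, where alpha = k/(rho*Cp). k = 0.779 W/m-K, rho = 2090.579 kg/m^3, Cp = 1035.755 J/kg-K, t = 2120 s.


alpha = 0.779 / (2090.579 * 1035.755) = 3.5976e-07 m^2/s
alpha * t = 0.00076269
delta = sqrt(0.00076269) * 1000 = 27.617 mm

27.617 mm


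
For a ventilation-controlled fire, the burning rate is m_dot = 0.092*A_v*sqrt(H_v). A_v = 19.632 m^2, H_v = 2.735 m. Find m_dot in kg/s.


sqrt(H_v) = 1.6538
m_dot = 0.092 * 19.632 * 1.6538 = 2.9870 kg/s

2.9870 kg/s


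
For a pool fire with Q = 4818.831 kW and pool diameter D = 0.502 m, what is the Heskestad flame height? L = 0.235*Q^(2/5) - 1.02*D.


Q^(2/5) = 29.729
0.235 * Q^(2/5) = 6.9863
1.02 * D = 0.51204
L = 6.4742 m

6.4742 m


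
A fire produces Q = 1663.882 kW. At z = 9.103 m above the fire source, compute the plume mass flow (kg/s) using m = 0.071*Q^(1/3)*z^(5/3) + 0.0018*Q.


Q^(1/3) = 11.850
z^(5/3) = 39.686
First term = 0.071 * 11.850 * 39.686 = 33.389
Second term = 0.0018 * 1663.882 = 2.9950
m = 36.384 kg/s

36.384 kg/s


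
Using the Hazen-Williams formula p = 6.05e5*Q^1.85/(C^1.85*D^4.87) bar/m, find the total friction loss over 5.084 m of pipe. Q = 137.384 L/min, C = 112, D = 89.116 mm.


Q^1.85 = 9019.5
C^1.85 = 6180.9
D^4.87 = 3.1353e+09
p/m = 0.00028158 bar/m
p_total = 0.00028158 * 5.084 = 0.0014315 bar

0.0014315 bar


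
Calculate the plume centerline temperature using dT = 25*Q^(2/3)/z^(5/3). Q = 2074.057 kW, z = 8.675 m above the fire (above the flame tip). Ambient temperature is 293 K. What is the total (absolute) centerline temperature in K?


Q^(2/3) = 162.63
z^(5/3) = 36.625
dT = 25 * 162.63 / 36.625 = 111.01 K
T = 293 + 111.01 = 404.01 K

404.01 K


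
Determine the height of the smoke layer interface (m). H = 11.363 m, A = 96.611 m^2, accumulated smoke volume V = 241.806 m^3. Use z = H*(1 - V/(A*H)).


V/(A*H) = 0.22027
1 - 0.22027 = 0.77973
z = 11.363 * 0.77973 = 8.8601 m

8.8601 m


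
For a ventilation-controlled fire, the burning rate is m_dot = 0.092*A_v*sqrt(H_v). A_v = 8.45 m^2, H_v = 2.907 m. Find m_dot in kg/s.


sqrt(H_v) = 1.7050
m_dot = 0.092 * 8.45 * 1.7050 = 1.3255 kg/s

1.3255 kg/s


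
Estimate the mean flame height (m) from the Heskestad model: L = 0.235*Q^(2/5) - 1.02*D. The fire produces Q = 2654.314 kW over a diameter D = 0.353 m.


Q^(2/5) = 23.420
0.235 * Q^(2/5) = 5.5036
1.02 * D = 0.36006
L = 5.1436 m

5.1436 m


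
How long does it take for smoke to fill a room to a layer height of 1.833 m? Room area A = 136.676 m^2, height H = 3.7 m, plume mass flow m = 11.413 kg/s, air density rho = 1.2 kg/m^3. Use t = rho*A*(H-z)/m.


H - z = 1.867 m
t = 1.2 * 136.676 * 1.867 / 11.413 = 26.830 s

26.830 s


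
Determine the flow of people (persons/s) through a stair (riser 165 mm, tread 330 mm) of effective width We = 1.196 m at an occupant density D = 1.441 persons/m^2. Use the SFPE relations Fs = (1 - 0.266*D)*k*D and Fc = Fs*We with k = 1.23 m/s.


1 - 0.266*D = 1 - 0.266*1.441 = 0.61669
Fs = 0.61669 * 1.23 * 1.441 = 1.0930 persons/(s*m)
Fc = 1.0930 * 1.196 = 1.3073 persons/s

1.3073 persons/s


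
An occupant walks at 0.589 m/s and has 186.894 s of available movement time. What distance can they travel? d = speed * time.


d = 0.589 * 186.894 = 110.08 m

110.08 m


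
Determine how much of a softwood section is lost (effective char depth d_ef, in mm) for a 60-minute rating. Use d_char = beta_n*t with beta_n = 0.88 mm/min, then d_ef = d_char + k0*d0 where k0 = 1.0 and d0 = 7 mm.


d_char = 0.88 * 60 = 52.8 mm
d_ef = 52.8 + 1.0*7 = 59.8 mm

59.8 mm


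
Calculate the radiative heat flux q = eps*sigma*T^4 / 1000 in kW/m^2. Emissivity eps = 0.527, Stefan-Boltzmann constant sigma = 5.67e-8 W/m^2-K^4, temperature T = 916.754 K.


T^4 = 7.0634e+11
q = 0.527 * 5.67e-8 * 7.0634e+11 / 1000 = 21.106 kW/m^2

21.106 kW/m^2


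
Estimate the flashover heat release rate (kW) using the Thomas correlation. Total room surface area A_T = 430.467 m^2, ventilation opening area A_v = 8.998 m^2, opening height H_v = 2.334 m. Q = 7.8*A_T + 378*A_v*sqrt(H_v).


7.8*A_T = 3357.6
sqrt(H_v) = 1.5277
378*A_v*sqrt(H_v) = 5196.2
Q = 3357.6 + 5196.2 = 8553.9 kW

8553.9 kW


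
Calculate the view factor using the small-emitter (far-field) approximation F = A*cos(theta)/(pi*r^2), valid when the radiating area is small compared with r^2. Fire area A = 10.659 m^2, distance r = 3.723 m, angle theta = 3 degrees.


cos(3 deg) = 0.99863
pi*r^2 = 43.545
F = 10.659 * 0.99863 / 43.545 = 0.24445

0.24445


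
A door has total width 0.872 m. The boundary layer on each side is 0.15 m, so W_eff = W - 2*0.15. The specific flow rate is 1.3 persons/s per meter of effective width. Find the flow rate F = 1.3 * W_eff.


W_eff = 0.872 - 0.30 = 0.572 m
F = 1.3 * 0.572 = 0.74360 persons/s

0.74360 persons/s


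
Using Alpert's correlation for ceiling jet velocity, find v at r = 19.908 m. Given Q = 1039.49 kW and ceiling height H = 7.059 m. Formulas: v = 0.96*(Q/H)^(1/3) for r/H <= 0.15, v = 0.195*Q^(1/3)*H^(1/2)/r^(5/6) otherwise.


r/H = 19.908 / 7.059 = 2.8202
r/H > 0.15, so v = 0.195*Q^(1/3)*H^(1/2)/r^(5/6)
Q^(1/3) = 10.130
H^(1/2) = 2.6569
r^(5/6) = 12.093
v = 0.195 * 10.130 * 2.6569 / 12.093 = 0.43400 m/s

0.43400 m/s


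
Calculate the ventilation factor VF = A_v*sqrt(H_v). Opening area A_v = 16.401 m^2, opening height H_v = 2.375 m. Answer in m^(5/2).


sqrt(H_v) = 1.5411
VF = 16.401 * 1.5411 = 25.276 m^(5/2)

25.276 m^(5/2)


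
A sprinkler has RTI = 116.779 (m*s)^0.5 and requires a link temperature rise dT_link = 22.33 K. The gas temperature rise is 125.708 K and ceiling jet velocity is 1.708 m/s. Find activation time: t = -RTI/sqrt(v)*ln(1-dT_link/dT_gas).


dT_link/dT_gas = 0.17763
ln(1 - 0.17763) = -0.19557
t = -116.779 / sqrt(1.708) * -0.19557 = 17.475 s

17.475 s


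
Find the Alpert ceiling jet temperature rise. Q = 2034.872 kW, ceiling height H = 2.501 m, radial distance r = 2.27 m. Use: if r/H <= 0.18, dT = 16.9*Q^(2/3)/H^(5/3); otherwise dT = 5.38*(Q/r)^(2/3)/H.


r/H = 2.27 / 2.501 = 0.90764
r/H > 0.18, so dT = 5.38*(Q/r)^(2/3)/H
Q/r = 896.42
(Q/r)^(2/3) = 92.970
dT = 5.38 * 92.970 / 2.501 = 199.99 K

199.99 K


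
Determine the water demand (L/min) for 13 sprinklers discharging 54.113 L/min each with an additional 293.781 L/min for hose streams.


Sprinkler demand = 13 * 54.113 = 703.469 L/min
Total = 703.469 + 293.781 = 997.25 L/min

997.25 L/min


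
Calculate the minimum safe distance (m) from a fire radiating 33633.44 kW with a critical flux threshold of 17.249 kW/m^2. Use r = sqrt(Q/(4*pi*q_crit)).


4*pi*q_crit = 216.76
Q/(4*pi*q_crit) = 155.17
r = sqrt(155.17) = 12.457 m

12.457 m


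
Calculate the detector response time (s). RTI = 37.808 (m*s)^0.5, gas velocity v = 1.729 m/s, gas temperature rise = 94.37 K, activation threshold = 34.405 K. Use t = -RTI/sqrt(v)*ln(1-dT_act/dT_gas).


dT_act/dT_gas = 0.36458
ln(1 - 0.36458) = -0.45346
t = -37.808 / sqrt(1.729) * -0.45346 = 13.038 s

13.038 s


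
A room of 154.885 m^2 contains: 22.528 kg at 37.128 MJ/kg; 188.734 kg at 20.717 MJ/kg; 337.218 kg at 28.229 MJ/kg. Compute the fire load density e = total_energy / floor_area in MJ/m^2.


Total energy = 22.528*37.128 + 188.734*20.717 + 337.218*28.229
= 836.4196 + 3910.002 + 9519.327
= 14265.75 MJ
e = 14265.75 / 154.885 = 92.105 MJ/m^2

92.105 MJ/m^2


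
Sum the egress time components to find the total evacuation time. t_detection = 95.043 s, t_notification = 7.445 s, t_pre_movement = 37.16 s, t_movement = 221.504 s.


Total = 95.043 + 7.445 + 37.16 + 221.504 = 361.152 s

361.152 s


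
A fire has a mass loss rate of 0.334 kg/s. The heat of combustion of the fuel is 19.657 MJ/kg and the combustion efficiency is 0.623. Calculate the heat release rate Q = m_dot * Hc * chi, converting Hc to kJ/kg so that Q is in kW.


Hc = 19.657 MJ/kg = 19.657 * 1000 kJ/kg = 19657 kJ/kg
Q = 0.334 kg/s * 19657 kJ/kg * 0.623 = 4090.3 kW

4090.3 kW


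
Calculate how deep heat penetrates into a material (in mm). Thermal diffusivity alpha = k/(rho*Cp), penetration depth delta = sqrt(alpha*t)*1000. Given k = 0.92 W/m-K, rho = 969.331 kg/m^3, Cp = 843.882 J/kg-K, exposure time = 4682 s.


alpha = 0.92 / (969.331 * 843.882) = 1.1247e-06 m^2/s
alpha * t = 0.0052658
delta = sqrt(0.0052658) * 1000 = 72.566 mm

72.566 mm


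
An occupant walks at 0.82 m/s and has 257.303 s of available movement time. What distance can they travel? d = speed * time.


d = 0.82 * 257.303 = 210.99 m

210.99 m


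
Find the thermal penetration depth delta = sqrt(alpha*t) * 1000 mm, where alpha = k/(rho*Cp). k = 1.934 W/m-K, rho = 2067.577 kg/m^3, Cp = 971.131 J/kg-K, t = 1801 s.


alpha = 1.934 / (2067.577 * 971.131) = 9.6320e-07 m^2/s
alpha * t = 0.0017347
delta = sqrt(0.0017347) * 1000 = 41.650 mm

41.650 mm


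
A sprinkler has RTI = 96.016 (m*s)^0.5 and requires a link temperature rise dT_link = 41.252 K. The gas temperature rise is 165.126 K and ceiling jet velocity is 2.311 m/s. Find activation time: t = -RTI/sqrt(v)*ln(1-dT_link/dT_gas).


dT_link/dT_gas = 0.24982
ln(1 - 0.24982) = -0.28744
t = -96.016 / sqrt(2.311) * -0.28744 = 18.155 s

18.155 s


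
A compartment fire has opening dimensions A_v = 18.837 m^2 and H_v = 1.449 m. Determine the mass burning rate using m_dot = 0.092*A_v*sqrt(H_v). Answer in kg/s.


sqrt(H_v) = 1.2037
m_dot = 0.092 * 18.837 * 1.2037 = 2.0861 kg/s

2.0861 kg/s


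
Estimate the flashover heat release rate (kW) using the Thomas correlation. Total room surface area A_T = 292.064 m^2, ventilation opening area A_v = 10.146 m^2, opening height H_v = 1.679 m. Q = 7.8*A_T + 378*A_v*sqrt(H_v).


7.8*A_T = 2278.1
sqrt(H_v) = 1.2958
378*A_v*sqrt(H_v) = 4969.5
Q = 2278.1 + 4969.5 = 7247.6 kW

7247.6 kW


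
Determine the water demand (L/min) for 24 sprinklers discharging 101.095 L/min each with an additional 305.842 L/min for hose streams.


Sprinkler demand = 24 * 101.095 = 2426.28 L/min
Total = 2426.28 + 305.842 = 2732.122 L/min

2732.122 L/min


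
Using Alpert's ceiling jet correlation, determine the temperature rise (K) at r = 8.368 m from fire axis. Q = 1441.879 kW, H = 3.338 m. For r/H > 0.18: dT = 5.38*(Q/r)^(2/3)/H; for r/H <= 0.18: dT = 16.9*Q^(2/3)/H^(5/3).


r/H = 8.368 / 3.338 = 2.5069
r/H > 0.18, so dT = 5.38*(Q/r)^(2/3)/H
Q/r = 172.31
(Q/r)^(2/3) = 30.965
dT = 5.38 * 30.965 / 3.338 = 49.908 K

49.908 K


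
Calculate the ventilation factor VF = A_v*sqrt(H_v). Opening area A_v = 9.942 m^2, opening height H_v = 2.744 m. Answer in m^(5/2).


sqrt(H_v) = 1.6565
VF = 9.942 * 1.6565 = 16.469 m^(5/2)

16.469 m^(5/2)


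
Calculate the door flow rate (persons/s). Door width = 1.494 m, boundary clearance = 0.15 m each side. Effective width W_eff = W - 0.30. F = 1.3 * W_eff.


W_eff = 1.494 - 0.30 = 1.194 m
F = 1.3 * 1.194 = 1.5522 persons/s

1.5522 persons/s


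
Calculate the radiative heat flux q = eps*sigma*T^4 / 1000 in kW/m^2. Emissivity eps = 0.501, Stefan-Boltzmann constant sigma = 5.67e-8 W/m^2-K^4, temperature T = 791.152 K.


T^4 = 3.9178e+11
q = 0.501 * 5.67e-8 * 3.9178e+11 / 1000 = 11.129 kW/m^2

11.129 kW/m^2


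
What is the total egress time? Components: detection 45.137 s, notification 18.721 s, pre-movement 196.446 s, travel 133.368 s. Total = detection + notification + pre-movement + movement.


Total = 45.137 + 18.721 + 196.446 + 133.368 = 393.672 s

393.672 s


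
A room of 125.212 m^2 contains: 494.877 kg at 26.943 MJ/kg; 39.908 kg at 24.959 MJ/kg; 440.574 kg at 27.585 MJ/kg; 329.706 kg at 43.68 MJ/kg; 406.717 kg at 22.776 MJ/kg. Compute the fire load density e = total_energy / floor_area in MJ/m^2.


Total energy = 494.877*26.943 + 39.908*24.959 + 440.574*27.585 + 329.706*43.68 + 406.717*22.776
= 13333.47 + 996.0638 + 12153.23 + 14401.56 + 9263.386
= 50147.71 MJ
e = 50147.71 / 125.212 = 400.50 MJ/m^2

400.50 MJ/m^2


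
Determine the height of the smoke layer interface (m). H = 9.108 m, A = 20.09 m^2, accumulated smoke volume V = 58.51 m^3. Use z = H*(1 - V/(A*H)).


V/(A*H) = 0.31976
1 - 0.31976 = 0.68024
z = 9.108 * 0.68024 = 6.1956 m

6.1956 m


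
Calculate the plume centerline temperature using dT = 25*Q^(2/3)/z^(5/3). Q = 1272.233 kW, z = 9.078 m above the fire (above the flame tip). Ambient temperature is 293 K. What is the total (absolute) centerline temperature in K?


Q^(2/3) = 117.41
z^(5/3) = 39.505
dT = 25 * 117.41 / 39.505 = 74.302 K
T = 293 + 74.302 = 367.30 K

367.30 K


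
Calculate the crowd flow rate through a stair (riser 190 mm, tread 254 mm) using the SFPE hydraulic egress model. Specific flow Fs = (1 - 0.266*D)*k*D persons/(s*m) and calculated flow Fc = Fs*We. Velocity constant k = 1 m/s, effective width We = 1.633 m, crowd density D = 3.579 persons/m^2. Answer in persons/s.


1 - 0.266*D = 1 - 0.266*3.579 = 0.047986
Fs = 0.047986 * 1 * 3.579 = 0.17174 persons/(s*m)
Fc = 0.17174 * 1.633 = 0.28045 persons/s

0.28045 persons/s


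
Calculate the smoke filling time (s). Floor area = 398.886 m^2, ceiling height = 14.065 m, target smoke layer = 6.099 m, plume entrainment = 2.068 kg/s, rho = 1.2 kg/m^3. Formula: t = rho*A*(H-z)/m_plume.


H - z = 7.966 m
t = 1.2 * 398.886 * 7.966 / 2.068 = 1843.8 s

1843.8 s


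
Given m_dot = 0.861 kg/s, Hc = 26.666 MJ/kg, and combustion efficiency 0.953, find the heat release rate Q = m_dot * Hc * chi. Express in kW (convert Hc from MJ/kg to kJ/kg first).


Hc = 26.666 MJ/kg = 26.666 * 1000 kJ/kg = 26666 kJ/kg
Q = 0.861 kg/s * 26666 kJ/kg * 0.953 = 21880 kW

21880 kW


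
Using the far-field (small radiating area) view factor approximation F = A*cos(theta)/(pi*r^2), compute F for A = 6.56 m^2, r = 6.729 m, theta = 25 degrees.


cos(25 deg) = 0.90631
pi*r^2 = 142.25
F = 6.56 * 0.90631 / 142.25 = 0.041795

0.041795


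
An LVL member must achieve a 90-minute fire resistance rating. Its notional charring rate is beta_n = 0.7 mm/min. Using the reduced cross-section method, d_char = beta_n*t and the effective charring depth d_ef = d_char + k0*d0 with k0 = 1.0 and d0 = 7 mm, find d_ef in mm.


d_char = 0.7 * 90 = 63 mm
d_ef = 63 + 1.0*7 = 70 mm

70 mm


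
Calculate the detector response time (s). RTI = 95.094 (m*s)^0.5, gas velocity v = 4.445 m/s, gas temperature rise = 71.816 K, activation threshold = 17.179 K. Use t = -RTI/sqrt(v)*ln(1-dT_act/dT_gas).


dT_act/dT_gas = 0.23921
ln(1 - 0.23921) = -0.27340
t = -95.094 / sqrt(4.445) * -0.27340 = 12.331 s

12.331 s


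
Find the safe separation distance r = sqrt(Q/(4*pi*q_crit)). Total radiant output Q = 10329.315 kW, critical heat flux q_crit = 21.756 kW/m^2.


4*pi*q_crit = 273.39
Q/(4*pi*q_crit) = 37.782
r = sqrt(37.782) = 6.1467 m

6.1467 m


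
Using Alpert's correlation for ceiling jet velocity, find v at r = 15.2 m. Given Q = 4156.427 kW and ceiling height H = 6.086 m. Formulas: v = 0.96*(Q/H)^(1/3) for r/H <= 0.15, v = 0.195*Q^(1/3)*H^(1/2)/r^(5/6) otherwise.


r/H = 15.2 / 6.086 = 2.4975
r/H > 0.15, so v = 0.195*Q^(1/3)*H^(1/2)/r^(5/6)
Q^(1/3) = 16.078
H^(1/2) = 2.4670
r^(5/6) = 9.6576
v = 0.195 * 16.078 * 2.4670 / 9.6576 = 0.80089 m/s

0.80089 m/s


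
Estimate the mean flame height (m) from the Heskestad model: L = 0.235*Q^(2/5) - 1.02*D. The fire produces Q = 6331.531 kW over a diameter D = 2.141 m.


Q^(2/5) = 33.159
0.235 * Q^(2/5) = 7.7924
1.02 * D = 2.1838
L = 5.6086 m

5.6086 m


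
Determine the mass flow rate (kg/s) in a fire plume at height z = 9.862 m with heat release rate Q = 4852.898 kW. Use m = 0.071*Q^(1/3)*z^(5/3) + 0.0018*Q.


Q^(1/3) = 16.930
z^(5/3) = 45.353
First term = 0.071 * 16.930 * 45.353 = 54.517
Second term = 0.0018 * 4852.898 = 8.7352
m = 63.252 kg/s

63.252 kg/s


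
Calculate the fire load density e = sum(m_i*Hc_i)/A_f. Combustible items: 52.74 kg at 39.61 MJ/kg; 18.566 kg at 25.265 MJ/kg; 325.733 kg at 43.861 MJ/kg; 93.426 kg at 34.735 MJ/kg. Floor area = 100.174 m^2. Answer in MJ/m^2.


Total energy = 52.74*39.61 + 18.566*25.265 + 325.733*43.861 + 93.426*34.735
= 2089.031 + 469.0700 + 14286.98 + 3245.152
= 20090.23 MJ
e = 20090.23 / 100.174 = 200.55 MJ/m^2

200.55 MJ/m^2


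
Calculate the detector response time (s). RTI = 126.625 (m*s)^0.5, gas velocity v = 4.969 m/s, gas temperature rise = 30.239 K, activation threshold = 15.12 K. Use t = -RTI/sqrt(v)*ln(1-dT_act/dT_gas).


dT_act/dT_gas = 0.50002
ln(1 - 0.50002) = -0.69318
t = -126.625 / sqrt(4.969) * -0.69318 = 39.376 s

39.376 s


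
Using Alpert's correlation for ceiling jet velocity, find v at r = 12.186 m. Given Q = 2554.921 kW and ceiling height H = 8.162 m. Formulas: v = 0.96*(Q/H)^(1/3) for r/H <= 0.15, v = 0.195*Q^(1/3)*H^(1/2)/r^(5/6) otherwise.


r/H = 12.186 / 8.162 = 1.4930
r/H > 0.15, so v = 0.195*Q^(1/3)*H^(1/2)/r^(5/6)
Q^(1/3) = 13.671
H^(1/2) = 2.8569
r^(5/6) = 8.0331
v = 0.195 * 13.671 * 2.8569 / 8.0331 = 0.94807 m/s

0.94807 m/s


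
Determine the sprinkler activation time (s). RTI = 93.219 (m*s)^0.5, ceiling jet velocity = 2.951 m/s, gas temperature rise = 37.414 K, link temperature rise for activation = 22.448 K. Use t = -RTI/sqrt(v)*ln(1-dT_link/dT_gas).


dT_link/dT_gas = 0.59999
ln(1 - 0.59999) = -0.91626
t = -93.219 / sqrt(2.951) * -0.91626 = 49.721 s

49.721 s


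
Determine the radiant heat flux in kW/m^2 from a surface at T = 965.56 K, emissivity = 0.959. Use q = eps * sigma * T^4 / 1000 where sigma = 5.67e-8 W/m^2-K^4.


T^4 = 8.6919e+11
q = 0.959 * 5.67e-8 * 8.6919e+11 / 1000 = 47.263 kW/m^2

47.263 kW/m^2


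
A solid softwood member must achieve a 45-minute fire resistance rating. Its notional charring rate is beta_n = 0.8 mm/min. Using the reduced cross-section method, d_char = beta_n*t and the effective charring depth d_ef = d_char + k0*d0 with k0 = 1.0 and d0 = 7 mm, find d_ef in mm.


d_char = 0.8 * 45 = 36 mm
d_ef = 36 + 1.0*7 = 43 mm

43 mm


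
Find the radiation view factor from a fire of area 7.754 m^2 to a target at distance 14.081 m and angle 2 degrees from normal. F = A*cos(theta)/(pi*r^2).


cos(2 deg) = 0.99939
pi*r^2 = 622.90
F = 7.754 * 0.99939 / 622.90 = 0.012441

0.012441


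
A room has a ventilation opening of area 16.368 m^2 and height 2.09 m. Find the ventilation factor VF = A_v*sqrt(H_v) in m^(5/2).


sqrt(H_v) = 1.4457
VF = 16.368 * 1.4457 = 23.663 m^(5/2)

23.663 m^(5/2)


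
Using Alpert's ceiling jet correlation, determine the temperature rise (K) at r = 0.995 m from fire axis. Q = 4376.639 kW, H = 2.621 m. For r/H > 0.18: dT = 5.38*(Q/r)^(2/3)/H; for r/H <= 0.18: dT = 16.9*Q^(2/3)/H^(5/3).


r/H = 0.995 / 2.621 = 0.37963
r/H > 0.18, so dT = 5.38*(Q/r)^(2/3)/H
Q/r = 4398.6
(Q/r)^(2/3) = 268.46
dT = 5.38 * 268.46 / 2.621 = 551.05 K

551.05 K


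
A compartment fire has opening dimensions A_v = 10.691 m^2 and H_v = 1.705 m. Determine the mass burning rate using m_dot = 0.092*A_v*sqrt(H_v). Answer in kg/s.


sqrt(H_v) = 1.3058
m_dot = 0.092 * 10.691 * 1.3058 = 1.2843 kg/s

1.2843 kg/s


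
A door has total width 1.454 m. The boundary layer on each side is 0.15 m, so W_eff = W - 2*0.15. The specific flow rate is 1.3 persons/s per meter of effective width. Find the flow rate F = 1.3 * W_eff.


W_eff = 1.454 - 0.30 = 1.154 m
F = 1.3 * 1.154 = 1.5002 persons/s

1.5002 persons/s


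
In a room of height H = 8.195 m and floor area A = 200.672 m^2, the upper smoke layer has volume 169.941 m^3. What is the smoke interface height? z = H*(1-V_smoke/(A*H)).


V/(A*H) = 0.10334
1 - 0.10334 = 0.89666
z = 8.195 * 0.89666 = 7.3481 m

7.3481 m


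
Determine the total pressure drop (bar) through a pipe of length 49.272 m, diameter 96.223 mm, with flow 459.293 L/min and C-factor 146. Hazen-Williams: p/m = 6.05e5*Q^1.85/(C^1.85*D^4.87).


Q^1.85 = 84114
C^1.85 = 10094
D^4.87 = 4.5558e+09
p/m = 0.0011066 bar/m
p_total = 0.0011066 * 49.272 = 0.054526 bar

0.054526 bar


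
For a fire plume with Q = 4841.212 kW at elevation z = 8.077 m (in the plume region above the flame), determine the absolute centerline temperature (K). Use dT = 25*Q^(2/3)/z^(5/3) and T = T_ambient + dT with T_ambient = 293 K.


Q^(2/3) = 286.18
z^(5/3) = 32.515
dT = 25 * 286.18 / 32.515 = 220.04 K
T = 293 + 220.04 = 513.04 K

513.04 K


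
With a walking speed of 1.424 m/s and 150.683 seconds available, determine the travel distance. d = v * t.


d = 1.424 * 150.683 = 214.57 m

214.57 m


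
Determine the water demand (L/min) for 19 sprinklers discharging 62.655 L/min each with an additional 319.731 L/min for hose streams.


Sprinkler demand = 19 * 62.655 = 1190.445 L/min
Total = 1190.445 + 319.731 = 1510.176 L/min

1510.176 L/min


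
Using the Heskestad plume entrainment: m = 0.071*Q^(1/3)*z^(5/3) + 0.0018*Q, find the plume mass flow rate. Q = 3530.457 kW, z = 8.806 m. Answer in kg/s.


Q^(1/3) = 15.227
z^(5/3) = 37.552
First term = 0.071 * 15.227 * 37.552 = 40.598
Second term = 0.0018 * 3530.457 = 6.3548
m = 46.952 kg/s

46.952 kg/s


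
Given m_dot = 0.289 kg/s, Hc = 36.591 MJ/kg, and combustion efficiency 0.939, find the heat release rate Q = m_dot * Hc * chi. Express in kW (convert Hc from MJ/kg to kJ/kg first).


Hc = 36.591 MJ/kg = 36.591 * 1000 kJ/kg = 36591 kJ/kg
Q = 0.289 kg/s * 36591 kJ/kg * 0.939 = 9929.7 kW

9929.7 kW


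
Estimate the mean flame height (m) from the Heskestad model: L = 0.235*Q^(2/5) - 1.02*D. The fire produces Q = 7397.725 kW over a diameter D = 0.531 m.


Q^(2/5) = 35.289
0.235 * Q^(2/5) = 8.2929
1.02 * D = 0.54162
L = 7.7513 m

7.7513 m


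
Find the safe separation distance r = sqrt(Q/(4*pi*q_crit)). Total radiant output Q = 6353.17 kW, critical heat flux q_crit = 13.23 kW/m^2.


4*pi*q_crit = 166.25
Q/(4*pi*q_crit) = 38.214
r = sqrt(38.214) = 6.1817 m

6.1817 m


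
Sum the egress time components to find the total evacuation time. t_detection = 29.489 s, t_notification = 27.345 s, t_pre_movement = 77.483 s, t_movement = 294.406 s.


Total = 29.489 + 27.345 + 77.483 + 294.406 = 428.723 s

428.723 s


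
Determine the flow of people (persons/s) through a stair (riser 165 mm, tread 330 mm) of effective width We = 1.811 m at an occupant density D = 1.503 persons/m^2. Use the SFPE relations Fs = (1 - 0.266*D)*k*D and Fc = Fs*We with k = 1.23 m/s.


1 - 0.266*D = 1 - 0.266*1.503 = 0.60020
Fs = 0.60020 * 1.23 * 1.503 = 1.1096 persons/(s*m)
Fc = 1.1096 * 1.811 = 2.0095 persons/s

2.0095 persons/s


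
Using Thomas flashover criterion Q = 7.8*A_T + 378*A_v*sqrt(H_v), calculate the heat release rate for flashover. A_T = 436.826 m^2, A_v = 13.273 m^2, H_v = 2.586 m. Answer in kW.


7.8*A_T = 3407.2
sqrt(H_v) = 1.6081
378*A_v*sqrt(H_v) = 8068.2
Q = 3407.2 + 8068.2 = 11475 kW

11475 kW


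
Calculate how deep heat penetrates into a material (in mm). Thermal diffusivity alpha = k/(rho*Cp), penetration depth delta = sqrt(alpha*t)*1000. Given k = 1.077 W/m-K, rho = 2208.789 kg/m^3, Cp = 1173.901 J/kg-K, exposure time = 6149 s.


alpha = 1.077 / (2208.789 * 1173.901) = 4.1537e-07 m^2/s
alpha * t = 0.0025541
delta = sqrt(0.0025541) * 1000 = 50.538 mm

50.538 mm


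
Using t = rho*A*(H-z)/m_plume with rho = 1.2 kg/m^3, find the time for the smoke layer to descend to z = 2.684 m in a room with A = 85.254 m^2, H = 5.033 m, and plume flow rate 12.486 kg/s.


H - z = 2.349 m
t = 1.2 * 85.254 * 2.349 / 12.486 = 19.247 s

19.247 s


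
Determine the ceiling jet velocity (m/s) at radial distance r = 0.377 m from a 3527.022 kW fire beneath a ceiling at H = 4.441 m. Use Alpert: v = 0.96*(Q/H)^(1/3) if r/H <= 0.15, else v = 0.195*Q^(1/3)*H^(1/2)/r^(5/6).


r/H = 0.377 / 4.441 = 0.084891
r/H <= 0.15, so v = 0.96*(Q/H)^(1/3)
Q/H = 794.20
(Q/H)^(1/3) = 9.2607
v = 0.96 * 9.2607 = 8.8902 m/s

8.8902 m/s


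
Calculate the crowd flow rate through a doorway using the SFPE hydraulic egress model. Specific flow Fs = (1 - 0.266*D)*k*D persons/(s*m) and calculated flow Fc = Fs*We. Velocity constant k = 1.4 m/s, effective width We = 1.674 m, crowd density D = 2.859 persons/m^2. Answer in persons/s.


1 - 0.266*D = 1 - 0.266*2.859 = 0.23951
Fs = 0.23951 * 1.4 * 2.859 = 0.95865 persons/(s*m)
Fc = 0.95865 * 1.674 = 1.6048 persons/s

1.6048 persons/s


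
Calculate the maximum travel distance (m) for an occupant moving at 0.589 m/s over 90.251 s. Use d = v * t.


d = 0.589 * 90.251 = 53.158 m

53.158 m


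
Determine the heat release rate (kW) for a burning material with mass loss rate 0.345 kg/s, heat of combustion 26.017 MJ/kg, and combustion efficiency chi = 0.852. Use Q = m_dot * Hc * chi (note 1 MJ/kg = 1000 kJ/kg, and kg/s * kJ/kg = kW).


Hc = 26.017 MJ/kg = 26.017 * 1000 kJ/kg = 26017 kJ/kg
Q = 0.345 kg/s * 26017 kJ/kg * 0.852 = 7647.4 kW

7647.4 kW


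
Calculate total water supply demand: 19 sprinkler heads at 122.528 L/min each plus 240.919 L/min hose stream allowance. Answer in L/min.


Sprinkler demand = 19 * 122.528 = 2328.032 L/min
Total = 2328.032 + 240.919 = 2568.951 L/min

2568.951 L/min


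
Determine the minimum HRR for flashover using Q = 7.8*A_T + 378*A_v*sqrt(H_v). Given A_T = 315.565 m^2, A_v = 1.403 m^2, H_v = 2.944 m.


7.8*A_T = 2461.407
sqrt(H_v) = 1.7158
378*A_v*sqrt(H_v) = 909.95
Q = 2461.407 + 909.95 = 3371.4 kW

3371.4 kW


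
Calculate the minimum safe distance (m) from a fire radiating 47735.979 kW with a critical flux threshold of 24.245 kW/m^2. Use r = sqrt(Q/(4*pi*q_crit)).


4*pi*q_crit = 304.67
Q/(4*pi*q_crit) = 156.68
r = sqrt(156.68) = 12.517 m

12.517 m


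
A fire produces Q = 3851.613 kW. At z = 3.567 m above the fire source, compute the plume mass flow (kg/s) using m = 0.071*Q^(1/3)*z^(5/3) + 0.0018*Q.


Q^(1/3) = 15.675
z^(5/3) = 8.3273
First term = 0.071 * 15.675 * 8.3273 = 9.2678
Second term = 0.0018 * 3851.613 = 6.9329
m = 16.201 kg/s

16.201 kg/s


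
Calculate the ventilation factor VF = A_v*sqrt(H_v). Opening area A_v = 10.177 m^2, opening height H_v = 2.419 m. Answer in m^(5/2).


sqrt(H_v) = 1.5553
VF = 10.177 * 1.5553 = 15.828 m^(5/2)

15.828 m^(5/2)


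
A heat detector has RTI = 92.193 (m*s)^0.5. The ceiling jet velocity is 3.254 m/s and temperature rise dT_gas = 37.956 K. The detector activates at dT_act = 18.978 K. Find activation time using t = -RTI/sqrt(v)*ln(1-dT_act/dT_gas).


dT_act/dT_gas = 0.5
ln(1 - 0.5) = -0.69315
t = -92.193 / sqrt(3.254) * -0.69315 = 35.425 s

35.425 s


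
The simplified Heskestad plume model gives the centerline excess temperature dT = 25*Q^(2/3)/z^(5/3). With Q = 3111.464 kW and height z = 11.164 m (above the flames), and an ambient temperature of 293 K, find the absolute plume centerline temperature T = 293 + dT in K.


Q^(2/3) = 213.13
z^(5/3) = 55.766
dT = 25 * 213.13 / 55.766 = 95.547 K
T = 293 + 95.547 = 388.55 K

388.55 K


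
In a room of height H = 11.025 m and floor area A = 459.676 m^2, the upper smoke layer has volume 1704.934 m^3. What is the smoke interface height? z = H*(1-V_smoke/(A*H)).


V/(A*H) = 0.33642
1 - 0.33642 = 0.66358
z = 11.025 * 0.66358 = 7.3160 m

7.3160 m


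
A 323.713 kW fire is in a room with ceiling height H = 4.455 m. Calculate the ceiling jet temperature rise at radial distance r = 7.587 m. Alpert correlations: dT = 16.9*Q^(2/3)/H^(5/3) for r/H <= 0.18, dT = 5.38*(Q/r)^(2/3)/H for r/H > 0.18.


r/H = 7.587 / 4.455 = 1.7030
r/H > 0.18, so dT = 5.38*(Q/r)^(2/3)/H
Q/r = 42.667
(Q/r)^(2/3) = 12.210
dT = 5.38 * 12.210 / 4.455 = 14.746 K

14.746 K
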